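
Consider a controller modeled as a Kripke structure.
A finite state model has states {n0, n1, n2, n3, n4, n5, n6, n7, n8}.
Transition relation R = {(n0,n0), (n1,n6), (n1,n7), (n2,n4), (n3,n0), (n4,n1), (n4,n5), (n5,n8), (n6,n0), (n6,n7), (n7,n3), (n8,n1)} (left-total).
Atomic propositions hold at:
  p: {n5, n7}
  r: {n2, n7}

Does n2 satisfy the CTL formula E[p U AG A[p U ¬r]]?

No

Sat(¬r) = {n0, n1, n3, n4, n5, n6, n8}
A[p U ¬r]: least fixpoint, start Z0 = Sat(¬r) = {n0, n1, n3, n4, n5, n6, n8}, add states in Sat(p) with every successor in Z. Z1 = {n0, n1, n3, n4, n5, n6, n7, n8}; fixed.
Sat(A[p U ¬r]) = {n0, n1, n3, n4, n5, n6, n7, n8}
AG A[p U ¬r]: greatest fixpoint, start Z0 = {n0, n1, n3, n4, n5, n6, n7, n8}, keep only states in Sat with every successor in Z. Already a fixed point.
Sat(AG A[p U ¬r]) = {n0, n1, n3, n4, n5, n6, n7, n8}
E[p U AG A[p U ¬r]]: least fixpoint, start Z0 = Sat(AG A[p U ¬r]) = {n0, n1, n3, n4, n5, n6, n7, n8}, add states in Sat(p) with some successor in Z. Already a fixed point.
Sat(E[p U AG A[p U ¬r]]) = {n0, n1, n3, n4, n5, n6, n7, n8}
n2 ∉ Sat(E[p U AG A[p U ¬r]]) = {n0, n1, n3, n4, n5, n6, n7, n8}, so the formula does not hold at n2.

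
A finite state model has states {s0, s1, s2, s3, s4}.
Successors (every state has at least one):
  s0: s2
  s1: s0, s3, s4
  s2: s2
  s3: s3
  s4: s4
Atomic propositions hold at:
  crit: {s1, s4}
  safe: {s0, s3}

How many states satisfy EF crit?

2

EF crit: least fixpoint, start Z0 = {s1, s4}, add states with some successor in Z. Already a fixed point.
Sat(EF crit) = {s1, s4}
|Sat(EF crit)| = |{s1, s4}| = 2.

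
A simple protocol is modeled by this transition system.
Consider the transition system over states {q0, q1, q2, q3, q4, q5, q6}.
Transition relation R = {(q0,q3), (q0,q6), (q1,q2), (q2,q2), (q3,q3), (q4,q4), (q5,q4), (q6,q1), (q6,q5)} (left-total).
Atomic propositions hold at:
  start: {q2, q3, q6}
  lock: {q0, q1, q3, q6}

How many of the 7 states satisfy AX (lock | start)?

Sat(lock | start) = {q0, q1, q2, q3, q6}
Sat(AX (lock | start)) = {s : every successor in {q0, q1, q2, q3, q6}} = {q0, q1, q2, q3}
|Sat(AX (lock | start))| = |{q0, q1, q2, q3}| = 4.

4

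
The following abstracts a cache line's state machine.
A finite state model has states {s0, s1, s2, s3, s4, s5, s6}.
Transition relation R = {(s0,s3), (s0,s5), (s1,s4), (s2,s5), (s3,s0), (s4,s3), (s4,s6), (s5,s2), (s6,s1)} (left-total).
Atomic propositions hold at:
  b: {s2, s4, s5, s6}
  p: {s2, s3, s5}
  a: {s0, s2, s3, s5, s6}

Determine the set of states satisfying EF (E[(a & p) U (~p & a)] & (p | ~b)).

{s0, s1, s3, s4, s6}

Sat(a & p) = {s2, s3, s5}
Sat(~p) = {s0, s1, s4, s6}
Sat(~p & a) = {s0, s6}
E[(a & p) U (~p & a)]: least fixpoint, start Z0 = Sat((~p & a)) = {s0, s6}, add states in Sat(a & p) with some successor in Z. Z1 = {s0, s3, s6}; fixed.
Sat(E[(a & p) U (~p & a)]) = {s0, s3, s6}
Sat(~b) = {s0, s1, s3}
Sat(p | ~b) = {s0, s1, s2, s3, s5}
Sat(E[(a & p) U (~p & a)] & (p | ~b)) = {s0, s3}
EF (E[(a & p) U (~p & a)] & (p | ~b)): least fixpoint, start Z0 = {s0, s3}, add states with some successor in Z. Z1 = {s0, s3, s4}; Z2 = {s0, s1, s3, s4}; Z3 = {s0, s1, s3, s4, s6}; fixed.
Sat(EF (E[(a & p) U (~p & a)] & (p | ~b))) = {s0, s1, s3, s4, s6}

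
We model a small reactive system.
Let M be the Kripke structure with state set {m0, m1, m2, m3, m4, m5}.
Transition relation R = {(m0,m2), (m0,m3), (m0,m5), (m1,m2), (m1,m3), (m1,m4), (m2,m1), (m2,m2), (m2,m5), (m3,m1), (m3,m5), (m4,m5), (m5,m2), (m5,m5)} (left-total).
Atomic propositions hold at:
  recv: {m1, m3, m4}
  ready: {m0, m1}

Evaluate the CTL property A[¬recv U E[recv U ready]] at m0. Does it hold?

Sat(¬recv) = {m0, m2, m5}
E[recv U ready]: least fixpoint, start Z0 = Sat(ready) = {m0, m1}, add states in Sat(recv) with some successor in Z. Z1 = {m0, m1, m3}; fixed.
Sat(E[recv U ready]) = {m0, m1, m3}
A[¬recv U E[recv U ready]]: least fixpoint, start Z0 = Sat(E[recv U ready]) = {m0, m1, m3}, add states in Sat(¬recv) with every successor in Z. Already a fixed point.
Sat(A[¬recv U E[recv U ready]]) = {m0, m1, m3}
m0 ∈ Sat(A[¬recv U E[recv U ready]]) = {m0, m1, m3}, so the formula holds at m0.

Yes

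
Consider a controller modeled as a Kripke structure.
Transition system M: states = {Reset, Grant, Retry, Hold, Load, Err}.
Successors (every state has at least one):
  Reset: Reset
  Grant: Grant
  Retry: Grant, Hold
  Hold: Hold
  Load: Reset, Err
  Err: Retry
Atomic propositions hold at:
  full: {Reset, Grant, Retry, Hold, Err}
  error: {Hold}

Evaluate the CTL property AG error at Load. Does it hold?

No

AG error: greatest fixpoint, start Z0 = {Hold}, keep only states in Sat with every successor in Z. Already a fixed point.
Sat(AG error) = {Hold}
Load ∉ Sat(AG error) = {Hold}, so the formula does not hold at Load.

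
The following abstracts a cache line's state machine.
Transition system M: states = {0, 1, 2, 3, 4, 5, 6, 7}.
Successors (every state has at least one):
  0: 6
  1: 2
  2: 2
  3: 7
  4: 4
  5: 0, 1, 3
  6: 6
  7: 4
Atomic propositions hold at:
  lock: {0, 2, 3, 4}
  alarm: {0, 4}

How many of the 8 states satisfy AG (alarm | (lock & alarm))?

Sat(lock & alarm) = {0, 4}
Sat(alarm | (lock & alarm)) = {0, 4}
AG (alarm | (lock & alarm)): greatest fixpoint, start Z0 = {0, 4}, keep only states in Sat with every successor in Z. Z1 = {4}; fixed.
Sat(AG (alarm | (lock & alarm))) = {4}
|Sat(AG (alarm | (lock & alarm)))| = |{4}| = 1.

1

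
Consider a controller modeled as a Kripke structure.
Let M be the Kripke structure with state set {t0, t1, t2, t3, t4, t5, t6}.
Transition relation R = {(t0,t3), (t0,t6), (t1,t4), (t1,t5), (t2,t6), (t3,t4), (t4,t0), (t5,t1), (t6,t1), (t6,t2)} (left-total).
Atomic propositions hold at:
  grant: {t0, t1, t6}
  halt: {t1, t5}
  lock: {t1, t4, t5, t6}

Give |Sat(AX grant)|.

Sat(AX grant) = {s : every successor in {t0, t1, t6}} = {t2, t4, t5}
|Sat(AX grant)| = |{t2, t4, t5}| = 3.

3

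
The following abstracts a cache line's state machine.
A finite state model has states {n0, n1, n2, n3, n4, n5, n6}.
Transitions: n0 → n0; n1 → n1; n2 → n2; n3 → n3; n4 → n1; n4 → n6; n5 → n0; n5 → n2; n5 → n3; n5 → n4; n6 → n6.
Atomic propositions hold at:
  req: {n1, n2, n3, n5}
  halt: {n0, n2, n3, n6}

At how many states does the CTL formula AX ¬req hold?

2

Sat(¬req) = {n0, n4, n6}
Sat(AX ¬req) = {s : every successor in {n0, n4, n6}} = {n0, n6}
|Sat(AX ¬req)| = |{n0, n6}| = 2.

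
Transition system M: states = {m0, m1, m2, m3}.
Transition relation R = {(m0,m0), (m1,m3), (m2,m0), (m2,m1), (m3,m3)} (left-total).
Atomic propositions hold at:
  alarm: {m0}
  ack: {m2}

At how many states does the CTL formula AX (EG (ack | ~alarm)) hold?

Sat(~alarm) = {m1, m2, m3}
Sat(ack | ~alarm) = {m1, m2, m3}
EG (ack | ~alarm): greatest fixpoint, start Z0 = {m1, m2, m3}, keep only states in Sat with some successor in Z. Already a fixed point.
Sat(EG (ack | ~alarm)) = {m1, m2, m3}
Sat(AX (EG (ack | ~alarm))) = {s : every successor in {m1, m2, m3}} = {m1, m3}
|Sat(AX (EG (ack | ~alarm)))| = |{m1, m3}| = 2.

2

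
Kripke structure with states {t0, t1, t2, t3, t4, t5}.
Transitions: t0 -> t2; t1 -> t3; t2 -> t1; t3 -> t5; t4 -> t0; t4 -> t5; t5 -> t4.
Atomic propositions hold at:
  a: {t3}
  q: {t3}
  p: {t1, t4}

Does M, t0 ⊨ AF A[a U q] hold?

Yes

A[a U q]: least fixpoint, start Z0 = Sat(q) = {t3}, add states in Sat(a) with every successor in Z. Already a fixed point.
Sat(A[a U q]) = {t3}
AF A[a U q]: least fixpoint, start Z0 = {t3}, add states with every successor in Z. Z1 = {t1, t3}; Z2 = {t1, t2, t3}; Z3 = {t0, t1, t2, t3}; fixed.
Sat(AF A[a U q]) = {t0, t1, t2, t3}
t0 ∈ Sat(AF A[a U q]) = {t0, t1, t2, t3}, so the formula holds at t0.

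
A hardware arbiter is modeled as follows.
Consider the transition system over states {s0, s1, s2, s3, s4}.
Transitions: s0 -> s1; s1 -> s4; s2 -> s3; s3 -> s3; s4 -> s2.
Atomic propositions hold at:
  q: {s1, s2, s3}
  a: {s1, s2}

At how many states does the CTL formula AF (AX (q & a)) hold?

Sat(q & a) = {s1, s2}
Sat(AX (q & a)) = {s : every successor in {s1, s2}} = {s0, s4}
AF (AX (q & a)): least fixpoint, start Z0 = {s0, s4}, add states with every successor in Z. Z1 = {s0, s1, s4}; fixed.
Sat(AF (AX (q & a))) = {s0, s1, s4}
|Sat(AF (AX (q & a)))| = |{s0, s1, s4}| = 3.

3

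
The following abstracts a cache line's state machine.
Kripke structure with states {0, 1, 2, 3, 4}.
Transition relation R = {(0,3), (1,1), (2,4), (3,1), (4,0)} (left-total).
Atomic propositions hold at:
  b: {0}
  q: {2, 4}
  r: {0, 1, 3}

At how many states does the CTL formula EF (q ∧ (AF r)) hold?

2

AF r: least fixpoint, start Z0 = {0, 1, 3}, add states with every successor in Z. Z1 = {0, 1, 3, 4}; Z2 = {0, 1, 2, 3, 4}; fixed.
Sat(AF r) = {0, 1, 2, 3, 4}
Sat(q ∧ (AF r)) = {2, 4}
EF (q ∧ (AF r)): least fixpoint, start Z0 = {2, 4}, add states with some successor in Z. Already a fixed point.
Sat(EF (q ∧ (AF r))) = {2, 4}
|Sat(EF (q ∧ (AF r)))| = |{2, 4}| = 2.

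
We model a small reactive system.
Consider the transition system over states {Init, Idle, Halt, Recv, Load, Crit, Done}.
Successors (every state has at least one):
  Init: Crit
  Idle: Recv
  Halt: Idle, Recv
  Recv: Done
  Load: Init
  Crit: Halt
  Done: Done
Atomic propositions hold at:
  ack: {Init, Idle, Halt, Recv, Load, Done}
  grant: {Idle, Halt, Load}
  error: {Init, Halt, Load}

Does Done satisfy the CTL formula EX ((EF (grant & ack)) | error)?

No

Sat(grant & ack) = {Idle, Halt, Load}
EF (grant & ack): least fixpoint, start Z0 = {Idle, Halt, Load}, add states with some successor in Z. Z1 = {Idle, Halt, Load, Crit}; Z2 = {Init, Idle, Halt, Load, Crit}; fixed.
Sat(EF (grant & ack)) = {Init, Idle, Halt, Load, Crit}
Sat((EF (grant & ack)) | error) = {Init, Idle, Halt, Load, Crit}
Sat(EX ((EF (grant & ack)) | error)) = {s : some successor in {Init, Idle, Halt, Load, Crit}} = {Init, Halt, Load, Crit}
Done ∉ Sat(EX ((EF (grant & ack)) | error)) = {Init, Halt, Load, Crit}, so the formula does not hold at Done.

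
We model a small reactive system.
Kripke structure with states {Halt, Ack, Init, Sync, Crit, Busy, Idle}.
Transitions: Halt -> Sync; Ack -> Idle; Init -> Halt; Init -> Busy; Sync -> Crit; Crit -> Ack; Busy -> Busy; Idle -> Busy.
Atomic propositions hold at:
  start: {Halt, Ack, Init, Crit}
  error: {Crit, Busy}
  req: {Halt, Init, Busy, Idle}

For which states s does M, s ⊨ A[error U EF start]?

EF start: least fixpoint, start Z0 = {Halt, Ack, Init, Crit}, add states with some successor in Z. Z1 = {Halt, Ack, Init, Sync, Crit}; fixed.
Sat(EF start) = {Halt, Ack, Init, Sync, Crit}
A[error U EF start]: least fixpoint, start Z0 = Sat(EF start) = {Halt, Ack, Init, Sync, Crit}, add states in Sat(error) with every successor in Z. Already a fixed point.
Sat(A[error U EF start]) = {Halt, Ack, Init, Sync, Crit}

{Halt, Ack, Init, Sync, Crit}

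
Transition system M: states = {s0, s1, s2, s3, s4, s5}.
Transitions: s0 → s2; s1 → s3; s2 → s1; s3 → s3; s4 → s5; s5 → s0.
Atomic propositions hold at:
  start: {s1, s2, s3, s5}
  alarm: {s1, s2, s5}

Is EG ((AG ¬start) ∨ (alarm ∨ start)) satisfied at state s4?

Sat(¬start) = {s0, s4}
AG ¬start: greatest fixpoint, start Z0 = {s0, s4}, keep only states in Sat with every successor in Z. Z1 = ∅; fixed.
Sat(AG ¬start) = ∅
Sat(alarm ∨ start) = {s1, s2, s3, s5}
Sat((AG ¬start) ∨ (alarm ∨ start)) = {s1, s2, s3, s5}
EG ((AG ¬start) ∨ (alarm ∨ start)): greatest fixpoint, start Z0 = {s1, s2, s3, s5}, keep only states in Sat with some successor in Z. Z1 = {s1, s2, s3}; fixed.
Sat(EG ((AG ¬start) ∨ (alarm ∨ start))) = {s1, s2, s3}
s4 ∉ Sat(EG ((AG ¬start) ∨ (alarm ∨ start))) = {s1, s2, s3}, so the formula does not hold at s4.

No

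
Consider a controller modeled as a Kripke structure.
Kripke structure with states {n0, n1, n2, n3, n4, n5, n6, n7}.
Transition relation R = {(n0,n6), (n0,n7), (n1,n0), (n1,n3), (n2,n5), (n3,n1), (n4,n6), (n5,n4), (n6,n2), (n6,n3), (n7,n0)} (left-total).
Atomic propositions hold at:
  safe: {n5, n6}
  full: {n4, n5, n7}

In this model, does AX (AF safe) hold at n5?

AF safe: least fixpoint, start Z0 = {n5, n6}, add states with every successor in Z. Z1 = {n2, n4, n5, n6}; fixed.
Sat(AF safe) = {n2, n4, n5, n6}
Sat(AX (AF safe)) = {s : every successor in {n2, n4, n5, n6}} = {n2, n4, n5}
n5 ∈ Sat(AX (AF safe)) = {n2, n4, n5}, so the formula holds at n5.

Yes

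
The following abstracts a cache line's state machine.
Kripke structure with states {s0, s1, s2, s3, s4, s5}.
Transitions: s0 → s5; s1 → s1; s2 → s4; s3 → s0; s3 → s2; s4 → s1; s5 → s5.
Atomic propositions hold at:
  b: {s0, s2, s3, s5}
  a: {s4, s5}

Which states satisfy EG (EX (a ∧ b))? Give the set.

{s0, s5}

Sat(a ∧ b) = {s5}
Sat(EX (a ∧ b)) = {s : some successor in {s5}} = {s0, s5}
EG (EX (a ∧ b)): greatest fixpoint, start Z0 = {s0, s5}, keep only states in Sat with some successor in Z. Already a fixed point.
Sat(EG (EX (a ∧ b))) = {s0, s5}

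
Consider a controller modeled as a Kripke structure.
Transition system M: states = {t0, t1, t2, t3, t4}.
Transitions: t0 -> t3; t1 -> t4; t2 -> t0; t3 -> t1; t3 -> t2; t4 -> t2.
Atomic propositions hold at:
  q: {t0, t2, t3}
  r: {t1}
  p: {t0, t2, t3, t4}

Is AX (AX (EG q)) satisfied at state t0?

No

EG q: greatest fixpoint, start Z0 = {t0, t2, t3}, keep only states in Sat with some successor in Z. Already a fixed point.
Sat(EG q) = {t0, t2, t3}
Sat(AX (EG q)) = {s : every successor in {t0, t2, t3}} = {t0, t2, t4}
Sat(AX (AX (EG q))) = {s : every successor in {t0, t2, t4}} = {t1, t2, t4}
t0 ∉ Sat(AX (AX (EG q))) = {t1, t2, t4}, so the formula does not hold at t0.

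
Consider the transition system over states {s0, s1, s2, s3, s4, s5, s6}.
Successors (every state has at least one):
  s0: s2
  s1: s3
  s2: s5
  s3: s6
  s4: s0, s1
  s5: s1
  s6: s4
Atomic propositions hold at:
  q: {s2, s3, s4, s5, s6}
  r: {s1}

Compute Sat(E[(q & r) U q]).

{s2, s3, s4, s5, s6}

Sat(q & r) = ∅
E[(q & r) U q]: least fixpoint, start Z0 = Sat(q) = {s2, s3, s4, s5, s6}, add states in Sat(q & r) with some successor in Z. Already a fixed point.
Sat(E[(q & r) U q]) = {s2, s3, s4, s5, s6}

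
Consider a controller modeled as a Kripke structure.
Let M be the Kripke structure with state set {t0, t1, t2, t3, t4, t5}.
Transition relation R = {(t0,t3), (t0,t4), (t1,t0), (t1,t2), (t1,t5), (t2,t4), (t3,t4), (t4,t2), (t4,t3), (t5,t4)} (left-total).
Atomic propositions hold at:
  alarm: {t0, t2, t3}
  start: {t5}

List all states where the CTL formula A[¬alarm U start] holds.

Sat(¬alarm) = {t1, t4, t5}
A[¬alarm U start]: least fixpoint, start Z0 = Sat(start) = {t5}, add states in Sat(¬alarm) with every successor in Z. Already a fixed point.
Sat(A[¬alarm U start]) = {t5}

{t5}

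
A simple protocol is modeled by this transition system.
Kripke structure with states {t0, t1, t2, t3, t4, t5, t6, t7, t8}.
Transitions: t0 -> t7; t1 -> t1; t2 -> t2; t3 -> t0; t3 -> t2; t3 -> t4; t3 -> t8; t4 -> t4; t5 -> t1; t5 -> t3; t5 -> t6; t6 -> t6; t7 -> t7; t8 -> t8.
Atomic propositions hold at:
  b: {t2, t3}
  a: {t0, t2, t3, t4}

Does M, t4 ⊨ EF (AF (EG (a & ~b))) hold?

Yes

Sat(~b) = {t0, t1, t4, t5, t6, t7, t8}
Sat(a & ~b) = {t0, t4}
EG (a & ~b): greatest fixpoint, start Z0 = {t0, t4}, keep only states in Sat with some successor in Z. Z1 = {t4}; fixed.
Sat(EG (a & ~b)) = {t4}
AF (EG (a & ~b)): least fixpoint, start Z0 = {t4}, add states with every successor in Z. Already a fixed point.
Sat(AF (EG (a & ~b))) = {t4}
EF (AF (EG (a & ~b))): least fixpoint, start Z0 = {t4}, add states with some successor in Z. Z1 = {t3, t4}; Z2 = {t3, t4, t5}; fixed.
Sat(EF (AF (EG (a & ~b)))) = {t3, t4, t5}
t4 ∈ Sat(EF (AF (EG (a & ~b)))) = {t3, t4, t5}, so the formula holds at t4.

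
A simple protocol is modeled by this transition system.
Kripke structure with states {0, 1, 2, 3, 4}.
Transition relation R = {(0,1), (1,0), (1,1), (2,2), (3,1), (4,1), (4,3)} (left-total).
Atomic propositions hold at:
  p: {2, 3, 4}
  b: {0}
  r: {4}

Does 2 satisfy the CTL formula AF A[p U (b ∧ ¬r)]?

Sat(¬r) = {0, 1, 2, 3}
Sat(b ∧ ¬r) = {0}
A[p U (b ∧ ¬r)]: least fixpoint, start Z0 = Sat((b ∧ ¬r)) = {0}, add states in Sat(p) with every successor in Z. Already a fixed point.
Sat(A[p U (b ∧ ¬r)]) = {0}
AF A[p U (b ∧ ¬r)]: least fixpoint, start Z0 = {0}, add states with every successor in Z. Already a fixed point.
Sat(AF A[p U (b ∧ ¬r)]) = {0}
2 ∉ Sat(AF A[p U (b ∧ ¬r)]) = {0}, so the formula does not hold at 2.

No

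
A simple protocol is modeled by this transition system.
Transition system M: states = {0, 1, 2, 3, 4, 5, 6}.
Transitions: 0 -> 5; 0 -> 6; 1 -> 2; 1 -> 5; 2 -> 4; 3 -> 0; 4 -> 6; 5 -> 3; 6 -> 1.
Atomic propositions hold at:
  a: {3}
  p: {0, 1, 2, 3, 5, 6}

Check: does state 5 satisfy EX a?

Yes

Sat(EX a) = {s : some successor in {3}} = {5}
5 ∈ Sat(EX a) = {5}, so the formula holds at 5.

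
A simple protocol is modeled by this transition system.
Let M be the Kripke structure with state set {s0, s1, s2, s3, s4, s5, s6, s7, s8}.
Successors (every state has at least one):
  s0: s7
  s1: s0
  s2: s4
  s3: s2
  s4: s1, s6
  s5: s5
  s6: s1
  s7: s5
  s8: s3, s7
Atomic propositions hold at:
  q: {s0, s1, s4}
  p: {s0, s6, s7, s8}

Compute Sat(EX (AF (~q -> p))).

{s0, s1, s2, s3, s4, s6, s8}

Sat(~q) = {s2, s3, s5, s6, s7, s8}
Sat(~q -> p) = {s0, s1, s4, s6, s7, s8}
AF (~q -> p): least fixpoint, start Z0 = {s0, s1, s4, s6, s7, s8}, add states with every successor in Z. Z1 = {s0, s1, s2, s4, s6, s7, s8}; Z2 = {s0, s1, s2, s3, s4, s6, s7, s8}; fixed.
Sat(AF (~q -> p)) = {s0, s1, s2, s3, s4, s6, s7, s8}
Sat(EX (AF (~q -> p))) = {s : some successor in {s0, s1, s2, s3, s4, s6, s7, s8}} = {s0, s1, s2, s3, s4, s6, s8}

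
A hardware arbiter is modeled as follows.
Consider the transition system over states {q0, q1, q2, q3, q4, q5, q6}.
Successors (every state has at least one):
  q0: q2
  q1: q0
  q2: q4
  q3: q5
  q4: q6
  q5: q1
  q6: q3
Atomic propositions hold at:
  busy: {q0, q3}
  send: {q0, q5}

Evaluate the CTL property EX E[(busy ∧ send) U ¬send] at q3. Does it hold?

Sat(busy ∧ send) = {q0}
Sat(¬send) = {q1, q2, q3, q4, q6}
E[(busy ∧ send) U ¬send]: least fixpoint, start Z0 = Sat(¬send) = {q1, q2, q3, q4, q6}, add states in Sat(busy ∧ send) with some successor in Z. Z1 = {q0, q1, q2, q3, q4, q6}; fixed.
Sat(E[(busy ∧ send) U ¬send]) = {q0, q1, q2, q3, q4, q6}
Sat(EX E[(busy ∧ send) U ¬send]) = {s : some successor in {q0, q1, q2, q3, q4, q6}} = {q0, q1, q2, q4, q5, q6}
q3 ∉ Sat(EX E[(busy ∧ send) U ¬send]) = {q0, q1, q2, q4, q5, q6}, so the formula does not hold at q3.

No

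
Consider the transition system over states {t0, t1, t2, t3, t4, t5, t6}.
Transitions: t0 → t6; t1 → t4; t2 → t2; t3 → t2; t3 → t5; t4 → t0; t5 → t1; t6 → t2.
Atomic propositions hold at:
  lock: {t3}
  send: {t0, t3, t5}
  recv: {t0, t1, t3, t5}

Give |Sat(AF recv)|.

5

AF recv: least fixpoint, start Z0 = {t0, t1, t3, t5}, add states with every successor in Z. Z1 = {t0, t1, t3, t4, t5}; fixed.
Sat(AF recv) = {t0, t1, t3, t4, t5}
|Sat(AF recv)| = |{t0, t1, t3, t4, t5}| = 5.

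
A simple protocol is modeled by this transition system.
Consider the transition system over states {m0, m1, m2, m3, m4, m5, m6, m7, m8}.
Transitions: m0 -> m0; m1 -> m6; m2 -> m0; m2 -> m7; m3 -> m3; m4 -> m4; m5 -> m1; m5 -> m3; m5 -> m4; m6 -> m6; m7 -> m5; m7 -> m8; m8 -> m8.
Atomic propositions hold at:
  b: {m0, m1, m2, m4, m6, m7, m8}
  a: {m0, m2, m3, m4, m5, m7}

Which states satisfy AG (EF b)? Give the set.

{m0, m1, m4, m6, m8}

EF b: least fixpoint, start Z0 = {m0, m1, m2, m4, m6, m7, m8}, add states with some successor in Z. Z1 = {m0, m1, m2, m4, m5, m6, m7, m8}; fixed.
Sat(EF b) = {m0, m1, m2, m4, m5, m6, m7, m8}
AG (EF b): greatest fixpoint, start Z0 = {m0, m1, m2, m4, m5, m6, m7, m8}, keep only states in Sat with every successor in Z. Z1 = {m0, m1, m2, m4, m6, m7, m8}; Z2 = {m0, m1, m2, m4, m6, m8}; Z3 = {m0, m1, m4, m6, m8}; fixed.
Sat(AG (EF b)) = {m0, m1, m4, m6, m8}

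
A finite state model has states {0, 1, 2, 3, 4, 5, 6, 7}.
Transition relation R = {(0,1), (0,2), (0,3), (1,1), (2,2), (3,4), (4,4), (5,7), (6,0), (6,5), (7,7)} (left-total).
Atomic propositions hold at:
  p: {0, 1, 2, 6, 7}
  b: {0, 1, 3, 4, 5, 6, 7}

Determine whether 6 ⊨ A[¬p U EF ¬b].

Sat(¬p) = {3, 4, 5}
Sat(¬b) = {2}
EF ¬b: least fixpoint, start Z0 = {2}, add states with some successor in Z. Z1 = {0, 2}; Z2 = {0, 2, 6}; fixed.
Sat(EF ¬b) = {0, 2, 6}
A[¬p U EF ¬b]: least fixpoint, start Z0 = Sat(EF ¬b) = {0, 2, 6}, add states in Sat(¬p) with every successor in Z. Already a fixed point.
Sat(A[¬p U EF ¬b]) = {0, 2, 6}
6 ∈ Sat(A[¬p U EF ¬b]) = {0, 2, 6}, so the formula holds at 6.

Yes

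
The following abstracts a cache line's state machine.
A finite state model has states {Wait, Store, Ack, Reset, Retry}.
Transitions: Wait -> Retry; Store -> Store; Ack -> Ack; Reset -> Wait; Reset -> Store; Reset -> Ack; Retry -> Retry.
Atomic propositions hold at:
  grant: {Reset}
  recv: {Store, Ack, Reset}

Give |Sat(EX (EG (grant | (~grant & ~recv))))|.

Sat(~grant) = {Wait, Store, Ack, Retry}
Sat(~recv) = {Wait, Retry}
Sat(~grant & ~recv) = {Wait, Retry}
Sat(grant | (~grant & ~recv)) = {Wait, Reset, Retry}
EG (grant | (~grant & ~recv)): greatest fixpoint, start Z0 = {Wait, Reset, Retry}, keep only states in Sat with some successor in Z. Already a fixed point.
Sat(EG (grant | (~grant & ~recv))) = {Wait, Reset, Retry}
Sat(EX (EG (grant | (~grant & ~recv)))) = {s : some successor in {Wait, Reset, Retry}} = {Wait, Reset, Retry}
|Sat(EX (EG (grant | (~grant & ~recv))))| = |{Wait, Reset, Retry}| = 3.

3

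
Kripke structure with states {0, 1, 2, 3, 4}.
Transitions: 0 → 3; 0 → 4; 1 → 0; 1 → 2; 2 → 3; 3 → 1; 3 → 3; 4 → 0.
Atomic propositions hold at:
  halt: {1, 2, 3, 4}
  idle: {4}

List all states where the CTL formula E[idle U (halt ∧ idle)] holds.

Sat(halt ∧ idle) = {4}
E[idle U (halt ∧ idle)]: least fixpoint, start Z0 = Sat((halt ∧ idle)) = {4}, add states in Sat(idle) with some successor in Z. Already a fixed point.
Sat(E[idle U (halt ∧ idle)]) = {4}

{4}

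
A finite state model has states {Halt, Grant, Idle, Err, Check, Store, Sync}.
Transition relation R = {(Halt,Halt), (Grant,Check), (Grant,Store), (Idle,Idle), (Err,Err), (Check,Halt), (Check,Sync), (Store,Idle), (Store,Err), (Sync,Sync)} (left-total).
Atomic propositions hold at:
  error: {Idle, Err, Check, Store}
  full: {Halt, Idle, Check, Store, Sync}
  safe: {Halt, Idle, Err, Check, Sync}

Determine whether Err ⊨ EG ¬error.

Sat(¬error) = {Halt, Grant, Sync}
EG ¬error: greatest fixpoint, start Z0 = {Halt, Grant, Sync}, keep only states in Sat with some successor in Z. Z1 = {Halt, Sync}; fixed.
Sat(EG ¬error) = {Halt, Sync}
Err ∉ Sat(EG ¬error) = {Halt, Sync}, so the formula does not hold at Err.

No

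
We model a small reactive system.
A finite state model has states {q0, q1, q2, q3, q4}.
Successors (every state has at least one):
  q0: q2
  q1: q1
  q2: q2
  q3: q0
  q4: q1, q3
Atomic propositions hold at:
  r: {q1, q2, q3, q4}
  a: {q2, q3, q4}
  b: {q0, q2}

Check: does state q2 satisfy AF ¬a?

No

Sat(¬a) = {q0, q1}
AF ¬a: least fixpoint, start Z0 = {q0, q1}, add states with every successor in Z. Z1 = {q0, q1, q3}; Z2 = {q0, q1, q3, q4}; fixed.
Sat(AF ¬a) = {q0, q1, q3, q4}
q2 ∉ Sat(AF ¬a) = {q0, q1, q3, q4}, so the formula does not hold at q2.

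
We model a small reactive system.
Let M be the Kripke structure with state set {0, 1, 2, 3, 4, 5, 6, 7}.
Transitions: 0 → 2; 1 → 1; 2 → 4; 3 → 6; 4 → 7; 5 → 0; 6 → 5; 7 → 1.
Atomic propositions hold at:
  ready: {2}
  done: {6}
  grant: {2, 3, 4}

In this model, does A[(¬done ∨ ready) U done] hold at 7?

No

Sat(¬done) = {0, 1, 2, 3, 4, 5, 7}
Sat(¬done ∨ ready) = {0, 1, 2, 3, 4, 5, 7}
A[(¬done ∨ ready) U done]: least fixpoint, start Z0 = Sat(done) = {6}, add states in Sat(¬done ∨ ready) with every successor in Z. Z1 = {3, 6}; fixed.
Sat(A[(¬done ∨ ready) U done]) = {3, 6}
7 ∉ Sat(A[(¬done ∨ ready) U done]) = {3, 6}, so the formula does not hold at 7.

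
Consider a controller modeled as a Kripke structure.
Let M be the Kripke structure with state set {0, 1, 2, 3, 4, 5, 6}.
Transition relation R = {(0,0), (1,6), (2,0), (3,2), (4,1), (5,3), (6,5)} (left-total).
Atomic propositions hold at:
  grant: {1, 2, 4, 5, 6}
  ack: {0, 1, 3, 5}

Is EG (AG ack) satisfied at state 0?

Yes

AG ack: greatest fixpoint, start Z0 = {0, 1, 3, 5}, keep only states in Sat with every successor in Z. Z1 = {0, 5}; Z2 = {0}; fixed.
Sat(AG ack) = {0}
EG (AG ack): greatest fixpoint, start Z0 = {0}, keep only states in Sat with some successor in Z. Already a fixed point.
Sat(EG (AG ack)) = {0}
0 ∈ Sat(EG (AG ack)) = {0}, so the formula holds at 0.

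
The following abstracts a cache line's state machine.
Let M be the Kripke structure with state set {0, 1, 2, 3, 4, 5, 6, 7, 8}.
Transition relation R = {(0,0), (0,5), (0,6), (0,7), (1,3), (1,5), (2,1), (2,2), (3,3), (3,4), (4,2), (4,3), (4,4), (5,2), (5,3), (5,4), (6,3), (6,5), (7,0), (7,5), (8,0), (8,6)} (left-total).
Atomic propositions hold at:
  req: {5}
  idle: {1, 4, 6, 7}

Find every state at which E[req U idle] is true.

{1, 4, 5, 6, 7}

E[req U idle]: least fixpoint, start Z0 = Sat(idle) = {1, 4, 6, 7}, add states in Sat(req) with some successor in Z. Z1 = {1, 4, 5, 6, 7}; fixed.
Sat(E[req U idle]) = {1, 4, 5, 6, 7}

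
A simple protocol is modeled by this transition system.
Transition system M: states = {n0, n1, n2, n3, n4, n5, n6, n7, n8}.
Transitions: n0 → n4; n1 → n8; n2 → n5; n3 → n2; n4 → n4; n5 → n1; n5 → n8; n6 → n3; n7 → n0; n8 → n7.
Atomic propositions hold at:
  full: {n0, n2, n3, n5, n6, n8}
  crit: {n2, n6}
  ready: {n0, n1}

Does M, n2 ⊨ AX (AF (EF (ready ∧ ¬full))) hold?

Yes

Sat(¬full) = {n1, n4, n7}
Sat(ready ∧ ¬full) = {n1}
EF (ready ∧ ¬full): least fixpoint, start Z0 = {n1}, add states with some successor in Z. Z1 = {n1, n5}; Z2 = {n1, n2, n5}; Z3 = {n1, n2, n3, n5}; Z4 = {n1, n2, n3, n5, n6}; fixed.
Sat(EF (ready ∧ ¬full)) = {n1, n2, n3, n5, n6}
AF (EF (ready ∧ ¬full)): least fixpoint, start Z0 = {n1, n2, n3, n5, n6}, add states with every successor in Z. Already a fixed point.
Sat(AF (EF (ready ∧ ¬full))) = {n1, n2, n3, n5, n6}
Sat(AX (AF (EF (ready ∧ ¬full)))) = {s : every successor in {n1, n2, n3, n5, n6}} = {n2, n3, n6}
n2 ∈ Sat(AX (AF (EF (ready ∧ ¬full)))) = {n2, n3, n6}, so the formula holds at n2.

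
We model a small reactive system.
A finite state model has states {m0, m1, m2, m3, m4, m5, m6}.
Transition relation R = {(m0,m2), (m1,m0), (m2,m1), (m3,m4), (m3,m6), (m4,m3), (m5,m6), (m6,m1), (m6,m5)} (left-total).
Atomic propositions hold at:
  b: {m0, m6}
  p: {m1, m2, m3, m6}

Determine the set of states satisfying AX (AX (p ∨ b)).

Sat(p ∨ b) = {m0, m1, m2, m3, m6}
Sat(AX (p ∨ b)) = {s : every successor in {m0, m1, m2, m3, m6}} = {m0, m1, m2, m4, m5}
Sat(AX (AX (p ∨ b))) = {s : every successor in {m0, m1, m2, m4, m5}} = {m0, m1, m2, m6}

{m0, m1, m2, m6}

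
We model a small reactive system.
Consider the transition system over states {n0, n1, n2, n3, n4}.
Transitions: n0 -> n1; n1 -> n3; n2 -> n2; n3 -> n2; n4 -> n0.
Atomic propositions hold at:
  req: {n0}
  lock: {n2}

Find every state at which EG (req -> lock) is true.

{n1, n2, n3}

Sat(req -> lock) = {n1, n2, n3, n4}
EG (req -> lock): greatest fixpoint, start Z0 = {n1, n2, n3, n4}, keep only states in Sat with some successor in Z. Z1 = {n1, n2, n3}; fixed.
Sat(EG (req -> lock)) = {n1, n2, n3}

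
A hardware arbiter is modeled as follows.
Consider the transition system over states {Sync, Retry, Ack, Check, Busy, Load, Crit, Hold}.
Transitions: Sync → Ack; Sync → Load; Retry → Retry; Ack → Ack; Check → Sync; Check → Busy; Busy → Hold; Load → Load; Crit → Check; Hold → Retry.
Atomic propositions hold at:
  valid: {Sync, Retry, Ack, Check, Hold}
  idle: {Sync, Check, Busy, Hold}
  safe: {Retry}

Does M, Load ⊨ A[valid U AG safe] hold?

No

AG safe: greatest fixpoint, start Z0 = {Retry}, keep only states in Sat with every successor in Z. Already a fixed point.
Sat(AG safe) = {Retry}
A[valid U AG safe]: least fixpoint, start Z0 = Sat(AG safe) = {Retry}, add states in Sat(valid) with every successor in Z. Z1 = {Retry, Hold}; fixed.
Sat(A[valid U AG safe]) = {Retry, Hold}
Load ∉ Sat(A[valid U AG safe]) = {Retry, Hold}, so the formula does not hold at Load.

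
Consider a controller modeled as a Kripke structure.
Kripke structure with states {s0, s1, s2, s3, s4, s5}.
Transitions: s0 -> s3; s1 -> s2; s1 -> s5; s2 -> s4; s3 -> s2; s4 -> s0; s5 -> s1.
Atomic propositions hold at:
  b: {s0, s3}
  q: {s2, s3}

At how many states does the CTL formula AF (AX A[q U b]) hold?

4

A[q U b]: least fixpoint, start Z0 = Sat(b) = {s0, s3}, add states in Sat(q) with every successor in Z. Already a fixed point.
Sat(A[q U b]) = {s0, s3}
Sat(AX A[q U b]) = {s : every successor in {s0, s3}} = {s0, s4}
AF (AX A[q U b]): least fixpoint, start Z0 = {s0, s4}, add states with every successor in Z. Z1 = {s0, s2, s4}; Z2 = {s0, s2, s3, s4}; fixed.
Sat(AF (AX A[q U b])) = {s0, s2, s3, s4}
|Sat(AF (AX A[q U b]))| = |{s0, s2, s3, s4}| = 4.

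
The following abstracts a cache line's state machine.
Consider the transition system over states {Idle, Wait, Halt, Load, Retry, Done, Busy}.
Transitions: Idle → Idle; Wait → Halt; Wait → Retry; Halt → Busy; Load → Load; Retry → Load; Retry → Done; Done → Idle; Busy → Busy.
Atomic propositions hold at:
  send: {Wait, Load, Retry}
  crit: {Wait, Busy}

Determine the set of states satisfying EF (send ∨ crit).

{Wait, Halt, Load, Retry, Busy}

Sat(send ∨ crit) = {Wait, Load, Retry, Busy}
EF (send ∨ crit): least fixpoint, start Z0 = {Wait, Load, Retry, Busy}, add states with some successor in Z. Z1 = {Wait, Halt, Load, Retry, Busy}; fixed.
Sat(EF (send ∨ crit)) = {Wait, Halt, Load, Retry, Busy}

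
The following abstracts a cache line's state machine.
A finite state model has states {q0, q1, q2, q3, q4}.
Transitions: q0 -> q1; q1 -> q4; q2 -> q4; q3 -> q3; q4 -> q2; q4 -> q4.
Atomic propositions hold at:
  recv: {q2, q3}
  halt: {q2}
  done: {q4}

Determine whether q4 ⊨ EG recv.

No

EG recv: greatest fixpoint, start Z0 = {q2, q3}, keep only states in Sat with some successor in Z. Z1 = {q3}; fixed.
Sat(EG recv) = {q3}
q4 ∉ Sat(EG recv) = {q3}, so the formula does not hold at q4.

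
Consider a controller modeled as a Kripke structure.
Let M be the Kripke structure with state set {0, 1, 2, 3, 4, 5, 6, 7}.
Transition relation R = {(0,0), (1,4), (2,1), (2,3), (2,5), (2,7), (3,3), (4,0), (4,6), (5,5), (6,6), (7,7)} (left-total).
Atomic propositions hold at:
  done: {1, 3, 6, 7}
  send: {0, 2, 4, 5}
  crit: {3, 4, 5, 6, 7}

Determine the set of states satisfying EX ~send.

{2, 3, 4, 6, 7}

Sat(~send) = {1, 3, 6, 7}
Sat(EX ~send) = {s : some successor in {1, 3, 6, 7}} = {2, 3, 4, 6, 7}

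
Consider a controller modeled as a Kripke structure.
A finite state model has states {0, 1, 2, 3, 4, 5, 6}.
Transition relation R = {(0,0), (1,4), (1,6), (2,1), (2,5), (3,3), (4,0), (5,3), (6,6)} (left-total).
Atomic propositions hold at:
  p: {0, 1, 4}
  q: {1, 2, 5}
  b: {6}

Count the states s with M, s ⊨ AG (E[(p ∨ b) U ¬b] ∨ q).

4

Sat(p ∨ b) = {0, 1, 4, 6}
Sat(¬b) = {0, 1, 2, 3, 4, 5}
E[(p ∨ b) U ¬b]: least fixpoint, start Z0 = Sat(¬b) = {0, 1, 2, 3, 4, 5}, add states in Sat(p ∨ b) with some successor in Z. Already a fixed point.
Sat(E[(p ∨ b) U ¬b]) = {0, 1, 2, 3, 4, 5}
Sat(E[(p ∨ b) U ¬b] ∨ q) = {0, 1, 2, 3, 4, 5}
AG (E[(p ∨ b) U ¬b] ∨ q): greatest fixpoint, start Z0 = {0, 1, 2, 3, 4, 5}, keep only states in Sat with every successor in Z. Z1 = {0, 2, 3, 4, 5}; Z2 = {0, 3, 4, 5}; fixed.
Sat(AG (E[(p ∨ b) U ¬b] ∨ q)) = {0, 3, 4, 5}
|Sat(AG (E[(p ∨ b) U ¬b] ∨ q))| = |{0, 3, 4, 5}| = 4.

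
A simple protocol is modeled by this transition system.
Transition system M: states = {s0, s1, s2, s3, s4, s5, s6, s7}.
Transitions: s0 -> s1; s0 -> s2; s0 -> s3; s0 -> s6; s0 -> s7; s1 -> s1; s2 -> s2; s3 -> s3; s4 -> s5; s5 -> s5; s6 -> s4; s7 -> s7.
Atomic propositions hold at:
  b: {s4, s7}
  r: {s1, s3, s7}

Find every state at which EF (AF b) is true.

{s0, s4, s6, s7}

AF b: least fixpoint, start Z0 = {s4, s7}, add states with every successor in Z. Z1 = {s4, s6, s7}; fixed.
Sat(AF b) = {s4, s6, s7}
EF (AF b): least fixpoint, start Z0 = {s4, s6, s7}, add states with some successor in Z. Z1 = {s0, s4, s6, s7}; fixed.
Sat(EF (AF b)) = {s0, s4, s6, s7}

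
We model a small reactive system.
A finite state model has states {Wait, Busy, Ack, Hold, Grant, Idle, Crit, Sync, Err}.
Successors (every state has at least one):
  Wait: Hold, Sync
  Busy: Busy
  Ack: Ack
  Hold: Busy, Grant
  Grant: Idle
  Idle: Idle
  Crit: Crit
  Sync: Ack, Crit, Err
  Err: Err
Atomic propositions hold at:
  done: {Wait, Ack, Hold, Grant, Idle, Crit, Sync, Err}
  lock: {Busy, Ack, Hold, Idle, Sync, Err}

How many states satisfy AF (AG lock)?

AG lock: greatest fixpoint, start Z0 = {Busy, Ack, Hold, Idle, Sync, Err}, keep only states in Sat with every successor in Z. Z1 = {Busy, Ack, Idle, Err}; fixed.
Sat(AG lock) = {Busy, Ack, Idle, Err}
AF (AG lock): least fixpoint, start Z0 = {Busy, Ack, Idle, Err}, add states with every successor in Z. Z1 = {Busy, Ack, Grant, Idle, Err}; Z2 = {Busy, Ack, Hold, Grant, Idle, Err}; fixed.
Sat(AF (AG lock)) = {Busy, Ack, Hold, Grant, Idle, Err}
|Sat(AF (AG lock))| = |{Busy, Ack, Hold, Grant, Idle, Err}| = 6.

6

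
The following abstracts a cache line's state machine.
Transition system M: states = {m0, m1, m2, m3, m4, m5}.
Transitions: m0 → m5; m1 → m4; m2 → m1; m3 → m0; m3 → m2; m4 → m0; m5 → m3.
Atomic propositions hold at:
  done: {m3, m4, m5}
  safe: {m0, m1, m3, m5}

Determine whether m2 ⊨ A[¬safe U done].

Sat(¬safe) = {m2, m4}
A[¬safe U done]: least fixpoint, start Z0 = Sat(done) = {m3, m4, m5}, add states in Sat(¬safe) with every successor in Z. Already a fixed point.
Sat(A[¬safe U done]) = {m3, m4, m5}
m2 ∉ Sat(A[¬safe U done]) = {m3, m4, m5}, so the formula does not hold at m2.

No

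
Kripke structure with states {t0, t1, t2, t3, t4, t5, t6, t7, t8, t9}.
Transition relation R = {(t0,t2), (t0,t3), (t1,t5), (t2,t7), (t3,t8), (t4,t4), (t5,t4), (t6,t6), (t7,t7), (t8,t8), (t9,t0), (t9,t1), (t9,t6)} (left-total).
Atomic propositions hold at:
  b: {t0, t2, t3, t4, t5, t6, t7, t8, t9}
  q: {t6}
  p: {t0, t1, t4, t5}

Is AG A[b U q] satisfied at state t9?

A[b U q]: least fixpoint, start Z0 = Sat(q) = {t6}, add states in Sat(b) with every successor in Z. Already a fixed point.
Sat(A[b U q]) = {t6}
AG A[b U q]: greatest fixpoint, start Z0 = {t6}, keep only states in Sat with every successor in Z. Already a fixed point.
Sat(AG A[b U q]) = {t6}
t9 ∉ Sat(AG A[b U q]) = {t6}, so the formula does not hold at t9.

No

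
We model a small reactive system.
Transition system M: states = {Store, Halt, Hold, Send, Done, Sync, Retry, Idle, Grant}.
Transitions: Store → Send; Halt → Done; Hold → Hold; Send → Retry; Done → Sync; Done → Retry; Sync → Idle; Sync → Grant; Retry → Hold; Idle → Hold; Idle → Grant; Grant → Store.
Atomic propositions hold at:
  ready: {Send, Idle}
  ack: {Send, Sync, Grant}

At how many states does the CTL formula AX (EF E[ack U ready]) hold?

4

E[ack U ready]: least fixpoint, start Z0 = Sat(ready) = {Send, Idle}, add states in Sat(ack) with some successor in Z. Z1 = {Send, Sync, Idle}; fixed.
Sat(E[ack U ready]) = {Send, Sync, Idle}
EF E[ack U ready]: least fixpoint, start Z0 = {Send, Sync, Idle}, add states with some successor in Z. Z1 = {Store, Send, Done, Sync, Idle}; Z2 = {Store, Halt, Send, Done, Sync, Idle, Grant}; fixed.
Sat(EF E[ack U ready]) = {Store, Halt, Send, Done, Sync, Idle, Grant}
Sat(AX (EF E[ack U ready])) = {s : every successor in {Store, Halt, Send, Done, Sync, Idle, Grant}} = {Store, Halt, Sync, Grant}
|Sat(AX (EF E[ack U ready]))| = |{Store, Halt, Sync, Grant}| = 4.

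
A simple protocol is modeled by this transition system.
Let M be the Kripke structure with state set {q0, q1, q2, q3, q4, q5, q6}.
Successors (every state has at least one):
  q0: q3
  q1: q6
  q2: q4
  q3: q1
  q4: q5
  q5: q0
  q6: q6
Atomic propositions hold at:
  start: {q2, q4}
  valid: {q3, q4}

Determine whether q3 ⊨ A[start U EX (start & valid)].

No

Sat(start & valid) = {q4}
Sat(EX (start & valid)) = {s : some successor in {q4}} = {q2}
A[start U EX (start & valid)]: least fixpoint, start Z0 = Sat(EX (start & valid)) = {q2}, add states in Sat(start) with every successor in Z. Already a fixed point.
Sat(A[start U EX (start & valid)]) = {q2}
q3 ∉ Sat(A[start U EX (start & valid)]) = {q2}, so the formula does not hold at q3.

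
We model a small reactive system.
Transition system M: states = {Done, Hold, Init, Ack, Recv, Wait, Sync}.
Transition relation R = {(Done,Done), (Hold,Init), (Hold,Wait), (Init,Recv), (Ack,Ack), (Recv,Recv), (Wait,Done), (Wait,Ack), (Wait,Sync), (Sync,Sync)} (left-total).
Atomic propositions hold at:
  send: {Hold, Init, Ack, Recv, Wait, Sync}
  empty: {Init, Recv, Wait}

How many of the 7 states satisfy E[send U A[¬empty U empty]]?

Sat(¬empty) = {Done, Hold, Ack, Sync}
A[¬empty U empty]: least fixpoint, start Z0 = Sat(empty) = {Init, Recv, Wait}, add states in Sat(¬empty) with every successor in Z. Z1 = {Hold, Init, Recv, Wait}; fixed.
Sat(A[¬empty U empty]) = {Hold, Init, Recv, Wait}
E[send U A[¬empty U empty]]: least fixpoint, start Z0 = Sat(A[¬empty U empty]) = {Hold, Init, Recv, Wait}, add states in Sat(send) with some successor in Z. Already a fixed point.
Sat(E[send U A[¬empty U empty]]) = {Hold, Init, Recv, Wait}
|Sat(E[send U A[¬empty U empty]])| = |{Hold, Init, Recv, Wait}| = 4.

4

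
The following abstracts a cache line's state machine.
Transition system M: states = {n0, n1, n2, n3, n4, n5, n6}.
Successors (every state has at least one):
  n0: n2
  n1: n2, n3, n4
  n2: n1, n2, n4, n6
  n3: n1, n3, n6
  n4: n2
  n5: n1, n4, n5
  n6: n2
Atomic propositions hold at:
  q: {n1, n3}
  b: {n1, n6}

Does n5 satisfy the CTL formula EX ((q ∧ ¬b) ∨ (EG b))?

Sat(¬b) = {n0, n2, n3, n4, n5}
Sat(q ∧ ¬b) = {n3}
EG b: greatest fixpoint, start Z0 = {n1, n6}, keep only states in Sat with some successor in Z. Z1 = ∅; fixed.
Sat(EG b) = ∅
Sat((q ∧ ¬b) ∨ (EG b)) = {n3}
Sat(EX ((q ∧ ¬b) ∨ (EG b))) = {s : some successor in {n3}} = {n1, n3}
n5 ∉ Sat(EX ((q ∧ ¬b) ∨ (EG b))) = {n1, n3}, so the formula does not hold at n5.

No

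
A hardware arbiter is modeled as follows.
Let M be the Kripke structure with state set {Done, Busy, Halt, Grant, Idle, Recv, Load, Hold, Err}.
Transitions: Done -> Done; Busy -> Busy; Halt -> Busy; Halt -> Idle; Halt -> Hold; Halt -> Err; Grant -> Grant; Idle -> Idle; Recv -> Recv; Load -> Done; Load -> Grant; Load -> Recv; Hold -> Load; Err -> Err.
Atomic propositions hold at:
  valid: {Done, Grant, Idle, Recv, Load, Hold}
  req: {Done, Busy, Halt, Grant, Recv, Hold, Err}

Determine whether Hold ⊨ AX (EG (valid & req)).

Sat(valid & req) = {Done, Grant, Recv, Hold}
EG (valid & req): greatest fixpoint, start Z0 = {Done, Grant, Recv, Hold}, keep only states in Sat with some successor in Z. Z1 = {Done, Grant, Recv}; fixed.
Sat(EG (valid & req)) = {Done, Grant, Recv}
Sat(AX (EG (valid & req))) = {s : every successor in {Done, Grant, Recv}} = {Done, Grant, Recv, Load}
Hold ∉ Sat(AX (EG (valid & req))) = {Done, Grant, Recv, Load}, so the formula does not hold at Hold.

No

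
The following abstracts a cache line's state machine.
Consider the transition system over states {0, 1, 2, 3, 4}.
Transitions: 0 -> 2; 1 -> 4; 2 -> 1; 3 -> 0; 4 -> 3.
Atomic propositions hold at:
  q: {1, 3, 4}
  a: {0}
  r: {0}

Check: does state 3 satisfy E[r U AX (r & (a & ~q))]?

Sat(~q) = {0, 2}
Sat(a & ~q) = {0}
Sat(r & (a & ~q)) = {0}
Sat(AX (r & (a & ~q))) = {s : every successor in {0}} = {3}
E[r U AX (r & (a & ~q))]: least fixpoint, start Z0 = Sat(AX (r & (a & ~q))) = {3}, add states in Sat(r) with some successor in Z. Already a fixed point.
Sat(E[r U AX (r & (a & ~q))]) = {3}
3 ∈ Sat(E[r U AX (r & (a & ~q))]) = {3}, so the formula holds at 3.

Yes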